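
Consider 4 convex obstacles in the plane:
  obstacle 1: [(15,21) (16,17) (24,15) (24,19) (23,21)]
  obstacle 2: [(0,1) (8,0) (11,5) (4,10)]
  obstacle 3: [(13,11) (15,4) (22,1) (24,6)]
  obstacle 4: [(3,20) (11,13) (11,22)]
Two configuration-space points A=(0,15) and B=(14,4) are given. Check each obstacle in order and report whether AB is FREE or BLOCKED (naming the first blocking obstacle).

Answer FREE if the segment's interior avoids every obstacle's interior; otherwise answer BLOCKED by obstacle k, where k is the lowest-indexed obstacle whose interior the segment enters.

FREE

Obstacle 1 [(15,21) (16,17) (24,15) (24,19) (23,21)]:
  edge (15,21)–(16,17): clear
  edge (16,17)–(24,15): clear
  edge (24,15)–(24,19): clear
  edge (24,19)–(23,21): clear
  edge (23,21)–(15,21): clear
  midpoint (7,19/2) outside
  → clear
Obstacle 2 [(0,1) (8,0) (11,5) (4,10)]:
  edge (0,1)–(8,0): clear
  edge (8,0)–(11,5): clear
  edge (11,5)–(4,10): clear
  edge (4,10)–(0,1): clear
  midpoint (7,19/2) outside
  → clear
Obstacle 3 [(13,11) (15,4) (22,1) (24,6)]:
  edge (13,11)–(15,4): clear
  edge (15,4)–(22,1): clear
  edge (22,1)–(24,6): clear
  edge (24,6)–(13,11): clear
  midpoint (7,19/2) outside
  → clear
Obstacle 4 [(3,20) (11,13) (11,22)]:
  edge (3,20)–(11,13): clear
  edge (11,13)–(11,22): clear
  edge (11,22)–(3,20): clear
  midpoint (7,19/2) outside
  → clear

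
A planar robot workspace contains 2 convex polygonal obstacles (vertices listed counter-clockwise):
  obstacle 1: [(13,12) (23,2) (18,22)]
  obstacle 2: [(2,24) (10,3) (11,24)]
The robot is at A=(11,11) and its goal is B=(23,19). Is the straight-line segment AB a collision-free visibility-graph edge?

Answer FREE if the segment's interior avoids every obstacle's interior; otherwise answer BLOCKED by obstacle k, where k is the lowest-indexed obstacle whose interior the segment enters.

Obstacle 1 [(13,12) (23,2) (18,22)]:
  edge (13,12)–(23,2): clear
  edge (23,2)–(18,22): crosses AB
  edge (18,22)–(13,12): crosses AB
  → BLOCKED
Obstacle 2 [(2,24) (10,3) (11,24)]:
  edge (2,24)–(10,3): clear
  edge (10,3)–(11,24): clear
  edge (11,24)–(2,24): clear
  midpoint (17,15) outside
  → clear

BLOCKED by obstacle 1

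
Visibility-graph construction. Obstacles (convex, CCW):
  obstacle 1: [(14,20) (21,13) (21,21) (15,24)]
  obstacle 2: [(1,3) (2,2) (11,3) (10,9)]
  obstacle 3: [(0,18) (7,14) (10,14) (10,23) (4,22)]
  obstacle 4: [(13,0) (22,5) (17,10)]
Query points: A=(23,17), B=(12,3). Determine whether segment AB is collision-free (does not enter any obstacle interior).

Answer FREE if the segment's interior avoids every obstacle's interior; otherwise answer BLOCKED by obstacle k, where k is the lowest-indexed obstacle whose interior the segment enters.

BLOCKED by obstacle 1

Obstacle 1 [(14,20) (21,13) (21,21) (15,24)]:
  edge (14,20)–(21,13): crosses AB
  edge (21,13)–(21,21): crosses AB
  edge (21,21)–(15,24): clear
  edge (15,24)–(14,20): clear
  → BLOCKED
Obstacle 2 [(1,3) (2,2) (11,3) (10,9)]:
  edge (1,3)–(2,2): clear
  edge (2,2)–(11,3): clear
  edge (11,3)–(10,9): clear
  edge (10,9)–(1,3): clear
  midpoint (35/2,10) outside
  → clear
Obstacle 3 [(0,18) (7,14) (10,14) (10,23) (4,22)]:
  edge (0,18)–(7,14): clear
  edge (7,14)–(10,14): clear
  edge (10,14)–(10,23): clear
  edge (10,23)–(4,22): clear
  edge (4,22)–(0,18): clear
  midpoint (35/2,10) outside
  → clear
Obstacle 4 [(13,0) (22,5) (17,10)]:
  edge (13,0)–(22,5): clear
  edge (22,5)–(17,10): crosses AB
  edge (17,10)–(13,0): crosses AB
  → BLOCKED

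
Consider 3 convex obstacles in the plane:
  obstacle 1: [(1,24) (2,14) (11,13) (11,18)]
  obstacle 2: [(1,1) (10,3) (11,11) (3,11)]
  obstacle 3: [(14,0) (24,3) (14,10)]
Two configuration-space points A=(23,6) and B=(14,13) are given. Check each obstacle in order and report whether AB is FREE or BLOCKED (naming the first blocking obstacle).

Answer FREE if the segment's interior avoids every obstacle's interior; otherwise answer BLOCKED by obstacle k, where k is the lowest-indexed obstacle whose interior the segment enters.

Obstacle 1 [(1,24) (2,14) (11,13) (11,18)]:
  edge (1,24)–(2,14): clear
  edge (2,14)–(11,13): clear
  edge (11,13)–(11,18): clear
  edge (11,18)–(1,24): clear
  midpoint (37/2,19/2) outside
  → clear
Obstacle 2 [(1,1) (10,3) (11,11) (3,11)]:
  edge (1,1)–(10,3): clear
  edge (10,3)–(11,11): clear
  edge (11,11)–(3,11): clear
  edge (3,11)–(1,1): clear
  midpoint (37/2,19/2) outside
  → clear
Obstacle 3 [(14,0) (24,3) (14,10)]:
  edge (14,0)–(24,3): clear
  edge (24,3)–(14,10): clear
  edge (14,10)–(14,0): clear
  midpoint (37/2,19/2) outside
  → clear

FREE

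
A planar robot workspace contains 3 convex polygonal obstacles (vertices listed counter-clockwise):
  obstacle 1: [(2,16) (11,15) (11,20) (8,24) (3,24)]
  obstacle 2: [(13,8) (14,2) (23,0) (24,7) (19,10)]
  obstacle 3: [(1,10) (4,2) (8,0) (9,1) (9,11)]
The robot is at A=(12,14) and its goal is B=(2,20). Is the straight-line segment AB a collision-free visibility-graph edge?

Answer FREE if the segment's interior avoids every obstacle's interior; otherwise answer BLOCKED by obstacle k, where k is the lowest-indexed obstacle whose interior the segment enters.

BLOCKED by obstacle 1

Obstacle 1 [(2,16) (11,15) (11,20) (8,24) (3,24)]:
  edge (2,16)–(11,15): crosses AB
  edge (11,15)–(11,20): clear
  edge (11,20)–(8,24): clear
  edge (8,24)–(3,24): clear
  edge (3,24)–(2,16): crosses AB
  → BLOCKED
Obstacle 2 [(13,8) (14,2) (23,0) (24,7) (19,10)]:
  edge (13,8)–(14,2): clear
  edge (14,2)–(23,0): clear
  edge (23,0)–(24,7): clear
  edge (24,7)–(19,10): clear
  edge (19,10)–(13,8): clear
  midpoint (7,17) outside
  → clear
Obstacle 3 [(1,10) (4,2) (8,0) (9,1) (9,11)]:
  edge (1,10)–(4,2): clear
  edge (4,2)–(8,0): clear
  edge (8,0)–(9,1): clear
  edge (9,1)–(9,11): clear
  edge (9,11)–(1,10): clear
  midpoint (7,17) outside
  → clear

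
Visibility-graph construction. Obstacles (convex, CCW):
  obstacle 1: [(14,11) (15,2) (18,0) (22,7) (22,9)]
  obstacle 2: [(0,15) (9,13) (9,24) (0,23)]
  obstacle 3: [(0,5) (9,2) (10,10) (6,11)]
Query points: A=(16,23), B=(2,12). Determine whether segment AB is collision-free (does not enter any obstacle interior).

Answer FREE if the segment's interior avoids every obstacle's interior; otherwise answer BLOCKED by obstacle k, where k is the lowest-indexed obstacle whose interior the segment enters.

Obstacle 1 [(14,11) (15,2) (18,0) (22,7) (22,9)]:
  edge (14,11)–(15,2): clear
  edge (15,2)–(18,0): clear
  edge (18,0)–(22,7): clear
  edge (22,7)–(22,9): clear
  edge (22,9)–(14,11): clear
  midpoint (9,35/2) outside
  → clear
Obstacle 2 [(0,15) (9,13) (9,24) (0,23)]:
  edge (0,15)–(9,13): crosses AB
  edge (9,13)–(9,24): crosses AB
  edge (9,24)–(0,23): clear
  edge (0,23)–(0,15): clear
  → BLOCKED
Obstacle 3 [(0,5) (9,2) (10,10) (6,11)]:
  edge (0,5)–(9,2): clear
  edge (9,2)–(10,10): clear
  edge (10,10)–(6,11): clear
  edge (6,11)–(0,5): clear
  midpoint (9,35/2) outside
  → clear

BLOCKED by obstacle 2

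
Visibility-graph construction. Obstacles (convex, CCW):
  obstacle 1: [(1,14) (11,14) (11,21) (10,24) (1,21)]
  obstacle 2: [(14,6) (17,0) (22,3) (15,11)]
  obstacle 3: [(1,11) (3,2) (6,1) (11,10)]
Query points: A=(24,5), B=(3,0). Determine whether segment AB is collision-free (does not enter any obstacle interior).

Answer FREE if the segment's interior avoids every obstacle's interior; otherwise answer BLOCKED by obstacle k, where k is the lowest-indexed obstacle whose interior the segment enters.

Obstacle 1 [(1,14) (11,14) (11,21) (10,24) (1,21)]:
  edge (1,14)–(11,14): clear
  edge (11,14)–(11,21): clear
  edge (11,21)–(10,24): clear
  edge (10,24)–(1,21): clear
  edge (1,21)–(1,14): clear
  midpoint (27/2,5/2) outside
  → clear
Obstacle 2 [(14,6) (17,0) (22,3) (15,11)]:
  edge (14,6)–(17,0): crosses AB
  edge (17,0)–(22,3): clear
  edge (22,3)–(15,11): crosses AB
  edge (15,11)–(14,6): clear
  → BLOCKED
Obstacle 3 [(1,11) (3,2) (6,1) (11,10)]:
  edge (1,11)–(3,2): clear
  edge (3,2)–(6,1): clear
  edge (6,1)–(11,10): clear
  edge (11,10)–(1,11): clear
  midpoint (27/2,5/2) outside
  → clear

BLOCKED by obstacle 2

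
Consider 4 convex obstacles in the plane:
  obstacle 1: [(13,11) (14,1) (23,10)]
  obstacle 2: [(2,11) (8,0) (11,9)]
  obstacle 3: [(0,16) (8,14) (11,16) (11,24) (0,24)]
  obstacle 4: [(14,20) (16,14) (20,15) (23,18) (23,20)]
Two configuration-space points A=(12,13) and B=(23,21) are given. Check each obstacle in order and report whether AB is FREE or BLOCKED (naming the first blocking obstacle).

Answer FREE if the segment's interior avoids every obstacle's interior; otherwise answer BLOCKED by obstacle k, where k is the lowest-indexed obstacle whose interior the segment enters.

BLOCKED by obstacle 4

Obstacle 1 [(13,11) (14,1) (23,10)]:
  edge (13,11)–(14,1): clear
  edge (14,1)–(23,10): clear
  edge (23,10)–(13,11): clear
  midpoint (35/2,17) outside
  → clear
Obstacle 2 [(2,11) (8,0) (11,9)]:
  edge (2,11)–(8,0): clear
  edge (8,0)–(11,9): clear
  edge (11,9)–(2,11): clear
  midpoint (35/2,17) outside
  → clear
Obstacle 3 [(0,16) (8,14) (11,16) (11,24) (0,24)]:
  edge (0,16)–(8,14): clear
  edge (8,14)–(11,16): clear
  edge (11,16)–(11,24): clear
  edge (11,24)–(0,24): clear
  edge (0,24)–(0,16): clear
  midpoint (35/2,17) outside
  → clear
Obstacle 4 [(14,20) (16,14) (20,15) (23,18) (23,20)]:
  edge (14,20)–(16,14): crosses AB
  edge (16,14)–(20,15): clear
  edge (20,15)–(23,18): clear
  edge (23,18)–(23,20): clear
  edge (23,20)–(14,20): crosses AB
  → BLOCKED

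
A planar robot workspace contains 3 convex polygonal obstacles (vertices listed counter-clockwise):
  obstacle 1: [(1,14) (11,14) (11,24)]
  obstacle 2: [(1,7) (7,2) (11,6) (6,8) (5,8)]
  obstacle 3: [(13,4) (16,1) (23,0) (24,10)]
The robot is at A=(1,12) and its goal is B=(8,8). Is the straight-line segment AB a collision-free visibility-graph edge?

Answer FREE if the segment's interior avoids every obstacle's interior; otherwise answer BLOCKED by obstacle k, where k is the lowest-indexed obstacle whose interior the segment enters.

Obstacle 1 [(1,14) (11,14) (11,24)]:
  edge (1,14)–(11,14): clear
  edge (11,14)–(11,24): clear
  edge (11,24)–(1,14): clear
  midpoint (9/2,10) outside
  → clear
Obstacle 2 [(1,7) (7,2) (11,6) (6,8) (5,8)]:
  edge (1,7)–(7,2): clear
  edge (7,2)–(11,6): clear
  edge (11,6)–(6,8): clear
  edge (6,8)–(5,8): clear
  edge (5,8)–(1,7): clear
  midpoint (9/2,10) outside
  → clear
Obstacle 3 [(13,4) (16,1) (23,0) (24,10)]:
  edge (13,4)–(16,1): clear
  edge (16,1)–(23,0): clear
  edge (23,0)–(24,10): clear
  edge (24,10)–(13,4): clear
  midpoint (9/2,10) outside
  → clear

FREE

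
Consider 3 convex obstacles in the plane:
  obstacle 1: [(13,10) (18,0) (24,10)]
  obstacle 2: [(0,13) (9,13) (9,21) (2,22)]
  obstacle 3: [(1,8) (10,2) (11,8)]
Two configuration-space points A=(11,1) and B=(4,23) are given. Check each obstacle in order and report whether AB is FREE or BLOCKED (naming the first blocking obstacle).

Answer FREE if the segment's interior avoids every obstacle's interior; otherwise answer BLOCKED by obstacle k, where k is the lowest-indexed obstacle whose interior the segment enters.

Obstacle 1 [(13,10) (18,0) (24,10)]:
  edge (13,10)–(18,0): clear
  edge (18,0)–(24,10): clear
  edge (24,10)–(13,10): clear
  midpoint (15/2,12) outside
  → clear
Obstacle 2 [(0,13) (9,13) (9,21) (2,22)]:
  edge (0,13)–(9,13): crosses AB
  edge (9,13)–(9,21): clear
  edge (9,21)–(2,22): crosses AB
  edge (2,22)–(0,13): clear
  → BLOCKED
Obstacle 3 [(1,8) (10,2) (11,8)]:
  edge (1,8)–(10,2): clear
  edge (10,2)–(11,8): crosses AB
  edge (11,8)–(1,8): crosses AB
  → BLOCKED

BLOCKED by obstacle 2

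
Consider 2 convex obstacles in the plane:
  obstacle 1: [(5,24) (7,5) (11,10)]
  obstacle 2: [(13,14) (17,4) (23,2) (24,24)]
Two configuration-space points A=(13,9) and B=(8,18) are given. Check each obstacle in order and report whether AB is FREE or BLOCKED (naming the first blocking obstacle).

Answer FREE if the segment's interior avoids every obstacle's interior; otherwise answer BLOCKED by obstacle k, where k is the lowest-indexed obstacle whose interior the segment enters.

FREE

Obstacle 1 [(5,24) (7,5) (11,10)]:
  edge (5,24)–(7,5): clear
  edge (7,5)–(11,10): clear
  edge (11,10)–(5,24): clear
  midpoint (21/2,27/2) outside
  → clear
Obstacle 2 [(13,14) (17,4) (23,2) (24,24)]:
  edge (13,14)–(17,4): clear
  edge (17,4)–(23,2): clear
  edge (23,2)–(24,24): clear
  edge (24,24)–(13,14): clear
  midpoint (21/2,27/2) outside
  → clear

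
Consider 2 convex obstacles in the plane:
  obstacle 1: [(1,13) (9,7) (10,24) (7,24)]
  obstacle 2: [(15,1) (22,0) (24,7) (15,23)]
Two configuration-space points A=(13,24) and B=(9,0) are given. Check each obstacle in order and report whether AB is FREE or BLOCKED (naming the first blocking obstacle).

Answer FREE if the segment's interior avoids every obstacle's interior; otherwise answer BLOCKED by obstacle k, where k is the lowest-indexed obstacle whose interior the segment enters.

FREE

Obstacle 1 [(1,13) (9,7) (10,24) (7,24)]:
  edge (1,13)–(9,7): clear
  edge (9,7)–(10,24): clear
  edge (10,24)–(7,24): clear
  edge (7,24)–(1,13): clear
  midpoint (11,12) outside
  → clear
Obstacle 2 [(15,1) (22,0) (24,7) (15,23)]:
  edge (15,1)–(22,0): clear
  edge (22,0)–(24,7): clear
  edge (24,7)–(15,23): clear
  edge (15,23)–(15,1): clear
  midpoint (11,12) outside
  → clear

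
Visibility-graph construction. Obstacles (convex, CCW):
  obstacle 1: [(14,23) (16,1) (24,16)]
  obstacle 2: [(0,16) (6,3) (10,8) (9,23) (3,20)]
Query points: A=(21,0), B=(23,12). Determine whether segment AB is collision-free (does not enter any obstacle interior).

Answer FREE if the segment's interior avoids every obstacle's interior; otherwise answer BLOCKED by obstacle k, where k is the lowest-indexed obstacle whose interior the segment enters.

Obstacle 1 [(14,23) (16,1) (24,16)]:
  edge (14,23)–(16,1): clear
  edge (16,1)–(24,16): clear
  edge (24,16)–(14,23): clear
  midpoint (22,6) outside
  → clear
Obstacle 2 [(0,16) (6,3) (10,8) (9,23) (3,20)]:
  edge (0,16)–(6,3): clear
  edge (6,3)–(10,8): clear
  edge (10,8)–(9,23): clear
  edge (9,23)–(3,20): clear
  edge (3,20)–(0,16): clear
  midpoint (22,6) outside
  → clear

FREE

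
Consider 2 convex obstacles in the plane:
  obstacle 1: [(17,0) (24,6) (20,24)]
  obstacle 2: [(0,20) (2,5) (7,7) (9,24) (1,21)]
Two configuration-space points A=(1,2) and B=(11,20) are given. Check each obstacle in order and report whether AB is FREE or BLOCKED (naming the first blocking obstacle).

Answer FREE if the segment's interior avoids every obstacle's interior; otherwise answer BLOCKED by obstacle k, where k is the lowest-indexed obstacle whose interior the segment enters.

Obstacle 1 [(17,0) (24,6) (20,24)]:
  edge (17,0)–(24,6): clear
  edge (24,6)–(20,24): clear
  edge (20,24)–(17,0): clear
  midpoint (6,11) outside
  → clear
Obstacle 2 [(0,20) (2,5) (7,7) (9,24) (1,21)]:
  edge (0,20)–(2,5): clear
  edge (2,5)–(7,7): crosses AB
  edge (7,7)–(9,24): crosses AB
  edge (9,24)–(1,21): clear
  edge (1,21)–(0,20): clear
  → BLOCKED

BLOCKED by obstacle 2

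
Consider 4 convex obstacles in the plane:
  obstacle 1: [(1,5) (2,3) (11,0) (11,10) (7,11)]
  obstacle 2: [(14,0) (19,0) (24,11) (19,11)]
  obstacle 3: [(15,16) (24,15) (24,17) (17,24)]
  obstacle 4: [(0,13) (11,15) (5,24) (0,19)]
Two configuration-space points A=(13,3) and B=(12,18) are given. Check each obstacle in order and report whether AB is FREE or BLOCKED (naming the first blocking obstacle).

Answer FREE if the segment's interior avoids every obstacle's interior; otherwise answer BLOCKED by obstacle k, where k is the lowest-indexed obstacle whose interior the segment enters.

FREE

Obstacle 1 [(1,5) (2,3) (11,0) (11,10) (7,11)]:
  edge (1,5)–(2,3): clear
  edge (2,3)–(11,0): clear
  edge (11,0)–(11,10): clear
  edge (11,10)–(7,11): clear
  edge (7,11)–(1,5): clear
  midpoint (25/2,21/2) outside
  → clear
Obstacle 2 [(14,0) (19,0) (24,11) (19,11)]:
  edge (14,0)–(19,0): clear
  edge (19,0)–(24,11): clear
  edge (24,11)–(19,11): clear
  edge (19,11)–(14,0): clear
  midpoint (25/2,21/2) outside
  → clear
Obstacle 3 [(15,16) (24,15) (24,17) (17,24)]:
  edge (15,16)–(24,15): clear
  edge (24,15)–(24,17): clear
  edge (24,17)–(17,24): clear
  edge (17,24)–(15,16): clear
  midpoint (25/2,21/2) outside
  → clear
Obstacle 4 [(0,13) (11,15) (5,24) (0,19)]:
  edge (0,13)–(11,15): clear
  edge (11,15)–(5,24): clear
  edge (5,24)–(0,19): clear
  edge (0,19)–(0,13): clear
  midpoint (25/2,21/2) outside
  → clear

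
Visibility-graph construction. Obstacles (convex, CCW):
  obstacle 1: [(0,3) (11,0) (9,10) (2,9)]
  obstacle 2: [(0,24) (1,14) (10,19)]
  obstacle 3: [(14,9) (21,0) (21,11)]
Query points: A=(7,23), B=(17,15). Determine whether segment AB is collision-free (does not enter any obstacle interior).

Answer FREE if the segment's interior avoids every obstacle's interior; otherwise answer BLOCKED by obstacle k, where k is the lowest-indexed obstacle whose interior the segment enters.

Obstacle 1 [(0,3) (11,0) (9,10) (2,9)]:
  edge (0,3)–(11,0): clear
  edge (11,0)–(9,10): clear
  edge (9,10)–(2,9): clear
  edge (2,9)–(0,3): clear
  midpoint (12,19) outside
  → clear
Obstacle 2 [(0,24) (1,14) (10,19)]:
  edge (0,24)–(1,14): clear
  edge (1,14)–(10,19): clear
  edge (10,19)–(0,24): clear
  midpoint (12,19) outside
  → clear
Obstacle 3 [(14,9) (21,0) (21,11)]:
  edge (14,9)–(21,0): clear
  edge (21,0)–(21,11): clear
  edge (21,11)–(14,9): clear
  midpoint (12,19) outside
  → clear

FREE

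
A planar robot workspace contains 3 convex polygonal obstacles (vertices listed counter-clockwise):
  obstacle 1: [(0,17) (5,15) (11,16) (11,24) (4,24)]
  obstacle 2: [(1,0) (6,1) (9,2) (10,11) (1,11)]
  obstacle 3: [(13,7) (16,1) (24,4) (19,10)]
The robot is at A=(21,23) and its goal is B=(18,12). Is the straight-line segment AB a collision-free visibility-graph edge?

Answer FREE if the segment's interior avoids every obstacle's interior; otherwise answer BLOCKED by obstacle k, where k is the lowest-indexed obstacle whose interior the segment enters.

Obstacle 1 [(0,17) (5,15) (11,16) (11,24) (4,24)]:
  edge (0,17)–(5,15): clear
  edge (5,15)–(11,16): clear
  edge (11,16)–(11,24): clear
  edge (11,24)–(4,24): clear
  edge (4,24)–(0,17): clear
  midpoint (39/2,35/2) outside
  → clear
Obstacle 2 [(1,0) (6,1) (9,2) (10,11) (1,11)]:
  edge (1,0)–(6,1): clear
  edge (6,1)–(9,2): clear
  edge (9,2)–(10,11): clear
  edge (10,11)–(1,11): clear
  edge (1,11)–(1,0): clear
  midpoint (39/2,35/2) outside
  → clear
Obstacle 3 [(13,7) (16,1) (24,4) (19,10)]:
  edge (13,7)–(16,1): clear
  edge (16,1)–(24,4): clear
  edge (24,4)–(19,10): clear
  edge (19,10)–(13,7): clear
  midpoint (39/2,35/2) outside
  → clear

FREE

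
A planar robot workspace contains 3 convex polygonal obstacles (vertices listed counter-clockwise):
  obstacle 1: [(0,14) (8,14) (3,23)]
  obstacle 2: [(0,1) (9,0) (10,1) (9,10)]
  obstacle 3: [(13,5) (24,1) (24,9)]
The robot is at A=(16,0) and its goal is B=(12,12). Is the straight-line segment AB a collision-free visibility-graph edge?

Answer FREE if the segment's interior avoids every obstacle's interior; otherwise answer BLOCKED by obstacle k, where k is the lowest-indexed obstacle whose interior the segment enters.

BLOCKED by obstacle 3

Obstacle 1 [(0,14) (8,14) (3,23)]:
  edge (0,14)–(8,14): clear
  edge (8,14)–(3,23): clear
  edge (3,23)–(0,14): clear
  midpoint (14,6) outside
  → clear
Obstacle 2 [(0,1) (9,0) (10,1) (9,10)]:
  edge (0,1)–(9,0): clear
  edge (9,0)–(10,1): clear
  edge (10,1)–(9,10): clear
  edge (9,10)–(0,1): clear
  midpoint (14,6) outside
  → clear
Obstacle 3 [(13,5) (24,1) (24,9)]:
  edge (13,5)–(24,1): crosses AB
  edge (24,1)–(24,9): clear
  edge (24,9)–(13,5): crosses AB
  → BLOCKED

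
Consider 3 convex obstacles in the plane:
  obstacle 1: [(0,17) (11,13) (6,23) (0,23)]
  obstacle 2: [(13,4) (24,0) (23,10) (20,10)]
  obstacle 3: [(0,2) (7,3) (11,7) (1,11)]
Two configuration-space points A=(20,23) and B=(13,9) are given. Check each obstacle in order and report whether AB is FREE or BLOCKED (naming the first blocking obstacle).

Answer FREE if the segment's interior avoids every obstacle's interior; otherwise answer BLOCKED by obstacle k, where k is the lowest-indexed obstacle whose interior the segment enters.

FREE

Obstacle 1 [(0,17) (11,13) (6,23) (0,23)]:
  edge (0,17)–(11,13): clear
  edge (11,13)–(6,23): clear
  edge (6,23)–(0,23): clear
  edge (0,23)–(0,17): clear
  midpoint (33/2,16) outside
  → clear
Obstacle 2 [(13,4) (24,0) (23,10) (20,10)]:
  edge (13,4)–(24,0): clear
  edge (24,0)–(23,10): clear
  edge (23,10)–(20,10): clear
  edge (20,10)–(13,4): clear
  midpoint (33/2,16) outside
  → clear
Obstacle 3 [(0,2) (7,3) (11,7) (1,11)]:
  edge (0,2)–(7,3): clear
  edge (7,3)–(11,7): clear
  edge (11,7)–(1,11): clear
  edge (1,11)–(0,2): clear
  midpoint (33/2,16) outside
  → clear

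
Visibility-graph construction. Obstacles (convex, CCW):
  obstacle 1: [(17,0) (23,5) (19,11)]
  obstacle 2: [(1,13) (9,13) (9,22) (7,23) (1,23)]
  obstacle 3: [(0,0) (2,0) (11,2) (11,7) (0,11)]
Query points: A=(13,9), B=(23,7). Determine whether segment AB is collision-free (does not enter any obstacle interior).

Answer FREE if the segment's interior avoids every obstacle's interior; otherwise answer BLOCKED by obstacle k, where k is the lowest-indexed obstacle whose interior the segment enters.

Obstacle 1 [(17,0) (23,5) (19,11)]:
  edge (17,0)–(23,5): clear
  edge (23,5)–(19,11): crosses AB
  edge (19,11)–(17,0): crosses AB
  → BLOCKED
Obstacle 2 [(1,13) (9,13) (9,22) (7,23) (1,23)]:
  edge (1,13)–(9,13): clear
  edge (9,13)–(9,22): clear
  edge (9,22)–(7,23): clear
  edge (7,23)–(1,23): clear
  edge (1,23)–(1,13): clear
  midpoint (18,8) outside
  → clear
Obstacle 3 [(0,0) (2,0) (11,2) (11,7) (0,11)]:
  edge (0,0)–(2,0): clear
  edge (2,0)–(11,2): clear
  edge (11,2)–(11,7): clear
  edge (11,7)–(0,11): clear
  edge (0,11)–(0,0): clear
  midpoint (18,8) outside
  → clear

BLOCKED by obstacle 1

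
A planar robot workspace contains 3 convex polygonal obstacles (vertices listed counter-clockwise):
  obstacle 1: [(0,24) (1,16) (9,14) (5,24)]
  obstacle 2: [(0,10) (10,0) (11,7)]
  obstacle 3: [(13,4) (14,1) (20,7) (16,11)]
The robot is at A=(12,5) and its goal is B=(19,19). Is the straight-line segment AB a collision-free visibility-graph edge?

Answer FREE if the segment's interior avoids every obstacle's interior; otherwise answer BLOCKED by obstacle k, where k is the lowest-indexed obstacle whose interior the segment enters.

FREE

Obstacle 1 [(0,24) (1,16) (9,14) (5,24)]:
  edge (0,24)–(1,16): clear
  edge (1,16)–(9,14): clear
  edge (9,14)–(5,24): clear
  edge (5,24)–(0,24): clear
  midpoint (31/2,12) outside
  → clear
Obstacle 2 [(0,10) (10,0) (11,7)]:
  edge (0,10)–(10,0): clear
  edge (10,0)–(11,7): clear
  edge (11,7)–(0,10): clear
  midpoint (31/2,12) outside
  → clear
Obstacle 3 [(13,4) (14,1) (20,7) (16,11)]:
  edge (13,4)–(14,1): clear
  edge (14,1)–(20,7): clear
  edge (20,7)–(16,11): clear
  edge (16,11)–(13,4): clear
  midpoint (31/2,12) outside
  → clear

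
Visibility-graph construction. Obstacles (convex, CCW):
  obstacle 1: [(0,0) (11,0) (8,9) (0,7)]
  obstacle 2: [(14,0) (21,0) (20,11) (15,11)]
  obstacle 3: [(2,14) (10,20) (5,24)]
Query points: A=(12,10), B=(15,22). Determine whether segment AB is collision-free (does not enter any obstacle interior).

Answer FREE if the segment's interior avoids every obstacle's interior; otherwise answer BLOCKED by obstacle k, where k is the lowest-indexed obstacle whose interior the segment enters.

Obstacle 1 [(0,0) (11,0) (8,9) (0,7)]:
  edge (0,0)–(11,0): clear
  edge (11,0)–(8,9): clear
  edge (8,9)–(0,7): clear
  edge (0,7)–(0,0): clear
  midpoint (27/2,16) outside
  → clear
Obstacle 2 [(14,0) (21,0) (20,11) (15,11)]:
  edge (14,0)–(21,0): clear
  edge (21,0)–(20,11): clear
  edge (20,11)–(15,11): clear
  edge (15,11)–(14,0): clear
  midpoint (27/2,16) outside
  → clear
Obstacle 3 [(2,14) (10,20) (5,24)]:
  edge (2,14)–(10,20): clear
  edge (10,20)–(5,24): clear
  edge (5,24)–(2,14): clear
  midpoint (27/2,16) outside
  → clear

FREE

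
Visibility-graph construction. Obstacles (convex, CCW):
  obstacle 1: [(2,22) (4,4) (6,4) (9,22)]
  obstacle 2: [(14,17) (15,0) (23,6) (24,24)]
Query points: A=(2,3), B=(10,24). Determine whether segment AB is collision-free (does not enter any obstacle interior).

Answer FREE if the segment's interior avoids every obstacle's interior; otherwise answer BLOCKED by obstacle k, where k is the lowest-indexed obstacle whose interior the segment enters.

BLOCKED by obstacle 1

Obstacle 1 [(2,22) (4,4) (6,4) (9,22)]:
  edge (2,22)–(4,4): crosses AB
  edge (4,4)–(6,4): clear
  edge (6,4)–(9,22): crosses AB
  edge (9,22)–(2,22): clear
  → BLOCKED
Obstacle 2 [(14,17) (15,0) (23,6) (24,24)]:
  edge (14,17)–(15,0): clear
  edge (15,0)–(23,6): clear
  edge (23,6)–(24,24): clear
  edge (24,24)–(14,17): clear
  midpoint (6,27/2) outside
  → clear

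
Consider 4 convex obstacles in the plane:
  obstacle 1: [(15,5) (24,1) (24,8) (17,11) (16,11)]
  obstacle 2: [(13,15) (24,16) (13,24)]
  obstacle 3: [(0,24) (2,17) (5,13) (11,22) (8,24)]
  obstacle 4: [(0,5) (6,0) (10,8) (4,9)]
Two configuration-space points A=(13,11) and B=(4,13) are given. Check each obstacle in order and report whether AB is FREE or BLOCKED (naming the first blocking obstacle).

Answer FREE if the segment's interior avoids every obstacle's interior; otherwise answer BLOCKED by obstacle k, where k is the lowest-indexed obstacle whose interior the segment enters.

FREE

Obstacle 1 [(15,5) (24,1) (24,8) (17,11) (16,11)]:
  edge (15,5)–(24,1): clear
  edge (24,1)–(24,8): clear
  edge (24,8)–(17,11): clear
  edge (17,11)–(16,11): clear
  edge (16,11)–(15,5): clear
  midpoint (17/2,12) outside
  → clear
Obstacle 2 [(13,15) (24,16) (13,24)]:
  edge (13,15)–(24,16): clear
  edge (24,16)–(13,24): clear
  edge (13,24)–(13,15): clear
  midpoint (17/2,12) outside
  → clear
Obstacle 3 [(0,24) (2,17) (5,13) (11,22) (8,24)]:
  edge (0,24)–(2,17): clear
  edge (2,17)–(5,13): clear
  edge (5,13)–(11,22): clear
  edge (11,22)–(8,24): clear
  edge (8,24)–(0,24): clear
  midpoint (17/2,12) outside
  → clear
Obstacle 4 [(0,5) (6,0) (10,8) (4,9)]:
  edge (0,5)–(6,0): clear
  edge (6,0)–(10,8): clear
  edge (10,8)–(4,9): clear
  edge (4,9)–(0,5): clear
  midpoint (17/2,12) outside
  → clear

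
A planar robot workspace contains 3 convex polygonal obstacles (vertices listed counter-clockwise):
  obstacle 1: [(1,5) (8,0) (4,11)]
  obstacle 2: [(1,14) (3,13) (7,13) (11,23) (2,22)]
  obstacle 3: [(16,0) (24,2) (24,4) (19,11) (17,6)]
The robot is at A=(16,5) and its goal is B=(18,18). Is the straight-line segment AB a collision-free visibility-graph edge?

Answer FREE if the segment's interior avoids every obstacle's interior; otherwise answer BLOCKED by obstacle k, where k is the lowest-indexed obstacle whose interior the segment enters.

Obstacle 1 [(1,5) (8,0) (4,11)]:
  edge (1,5)–(8,0): clear
  edge (8,0)–(4,11): clear
  edge (4,11)–(1,5): clear
  midpoint (17,23/2) outside
  → clear
Obstacle 2 [(1,14) (3,13) (7,13) (11,23) (2,22)]:
  edge (1,14)–(3,13): clear
  edge (3,13)–(7,13): clear
  edge (7,13)–(11,23): clear
  edge (11,23)–(2,22): clear
  edge (2,22)–(1,14): clear
  midpoint (17,23/2) outside
  → clear
Obstacle 3 [(16,0) (24,2) (24,4) (19,11) (17,6)]:
  edge (16,0)–(24,2): clear
  edge (24,2)–(24,4): clear
  edge (24,4)–(19,11): clear
  edge (19,11)–(17,6): clear
  edge (17,6)–(16,0): clear
  midpoint (17,23/2) outside
  → clear

FREE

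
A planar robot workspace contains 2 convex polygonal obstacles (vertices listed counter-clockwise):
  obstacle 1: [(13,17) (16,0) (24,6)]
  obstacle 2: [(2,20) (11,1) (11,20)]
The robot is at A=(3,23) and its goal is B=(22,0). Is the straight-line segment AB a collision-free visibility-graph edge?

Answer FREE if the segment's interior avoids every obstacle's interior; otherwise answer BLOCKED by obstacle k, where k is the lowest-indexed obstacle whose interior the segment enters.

Obstacle 1 [(13,17) (16,0) (24,6)]:
  edge (13,17)–(16,0): crosses AB
  edge (16,0)–(24,6): crosses AB
  edge (24,6)–(13,17): clear
  → BLOCKED
Obstacle 2 [(2,20) (11,1) (11,20)]:
  edge (2,20)–(11,1): clear
  edge (11,1)–(11,20): crosses AB
  edge (11,20)–(2,20): crosses AB
  → BLOCKED

BLOCKED by obstacle 1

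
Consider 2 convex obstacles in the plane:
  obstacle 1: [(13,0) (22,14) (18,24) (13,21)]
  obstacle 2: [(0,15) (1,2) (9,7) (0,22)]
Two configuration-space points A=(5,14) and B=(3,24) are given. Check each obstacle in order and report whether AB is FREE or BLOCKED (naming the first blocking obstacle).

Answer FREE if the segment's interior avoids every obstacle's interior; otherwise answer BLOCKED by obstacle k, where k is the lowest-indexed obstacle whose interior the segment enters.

FREE

Obstacle 1 [(13,0) (22,14) (18,24) (13,21)]:
  edge (13,0)–(22,14): clear
  edge (22,14)–(18,24): clear
  edge (18,24)–(13,21): clear
  edge (13,21)–(13,0): clear
  midpoint (4,19) outside
  → clear
Obstacle 2 [(0,15) (1,2) (9,7) (0,22)]:
  edge (0,15)–(1,2): clear
  edge (1,2)–(9,7): clear
  edge (9,7)–(0,22): clear
  edge (0,22)–(0,15): clear
  midpoint (4,19) outside
  → clear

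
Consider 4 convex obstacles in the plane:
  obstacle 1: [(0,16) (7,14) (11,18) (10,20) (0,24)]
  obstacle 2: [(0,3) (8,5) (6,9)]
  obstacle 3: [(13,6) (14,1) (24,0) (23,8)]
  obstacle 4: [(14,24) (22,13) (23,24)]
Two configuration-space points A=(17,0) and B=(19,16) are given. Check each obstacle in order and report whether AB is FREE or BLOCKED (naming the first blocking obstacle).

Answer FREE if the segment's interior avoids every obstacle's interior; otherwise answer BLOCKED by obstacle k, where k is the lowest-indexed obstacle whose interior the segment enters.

BLOCKED by obstacle 3

Obstacle 1 [(0,16) (7,14) (11,18) (10,20) (0,24)]:
  edge (0,16)–(7,14): clear
  edge (7,14)–(11,18): clear
  edge (11,18)–(10,20): clear
  edge (10,20)–(0,24): clear
  edge (0,24)–(0,16): clear
  midpoint (18,8) outside
  → clear
Obstacle 2 [(0,3) (8,5) (6,9)]:
  edge (0,3)–(8,5): clear
  edge (8,5)–(6,9): clear
  edge (6,9)–(0,3): clear
  midpoint (18,8) outside
  → clear
Obstacle 3 [(13,6) (14,1) (24,0) (23,8)]:
  edge (13,6)–(14,1): clear
  edge (14,1)–(24,0): crosses AB
  edge (24,0)–(23,8): clear
  edge (23,8)–(13,6): crosses AB
  → BLOCKED
Obstacle 4 [(14,24) (22,13) (23,24)]:
  edge (14,24)–(22,13): clear
  edge (22,13)–(23,24): clear
  edge (23,24)–(14,24): clear
  midpoint (18,8) outside
  → clear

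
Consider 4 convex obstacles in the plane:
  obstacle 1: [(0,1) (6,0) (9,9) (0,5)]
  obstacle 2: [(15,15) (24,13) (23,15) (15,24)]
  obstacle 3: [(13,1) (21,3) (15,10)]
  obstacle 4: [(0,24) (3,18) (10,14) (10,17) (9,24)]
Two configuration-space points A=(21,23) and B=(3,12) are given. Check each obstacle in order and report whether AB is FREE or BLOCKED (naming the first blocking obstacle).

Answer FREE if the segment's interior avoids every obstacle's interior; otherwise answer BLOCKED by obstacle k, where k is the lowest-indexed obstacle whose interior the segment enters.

BLOCKED by obstacle 2

Obstacle 1 [(0,1) (6,0) (9,9) (0,5)]:
  edge (0,1)–(6,0): clear
  edge (6,0)–(9,9): clear
  edge (9,9)–(0,5): clear
  edge (0,5)–(0,1): clear
  midpoint (12,35/2) outside
  → clear
Obstacle 2 [(15,15) (24,13) (23,15) (15,24)]:
  edge (15,15)–(24,13): clear
  edge (24,13)–(23,15): clear
  edge (23,15)–(15,24): crosses AB
  edge (15,24)–(15,15): crosses AB
  → BLOCKED
Obstacle 3 [(13,1) (21,3) (15,10)]:
  edge (13,1)–(21,3): clear
  edge (21,3)–(15,10): clear
  edge (15,10)–(13,1): clear
  midpoint (12,35/2) outside
  → clear
Obstacle 4 [(0,24) (3,18) (10,14) (10,17) (9,24)]:
  edge (0,24)–(3,18): clear
  edge (3,18)–(10,14): crosses AB
  edge (10,14)–(10,17): crosses AB
  edge (10,17)–(9,24): clear
  edge (9,24)–(0,24): clear
  → BLOCKED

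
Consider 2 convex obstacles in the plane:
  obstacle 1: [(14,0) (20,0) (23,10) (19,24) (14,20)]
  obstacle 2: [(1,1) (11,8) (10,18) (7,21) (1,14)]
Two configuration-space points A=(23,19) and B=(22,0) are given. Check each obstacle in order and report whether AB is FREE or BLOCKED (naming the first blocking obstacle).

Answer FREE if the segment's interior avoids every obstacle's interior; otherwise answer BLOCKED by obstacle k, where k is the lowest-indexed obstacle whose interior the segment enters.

Obstacle 1 [(14,0) (20,0) (23,10) (19,24) (14,20)]:
  edge (14,0)–(20,0): clear
  edge (20,0)–(23,10): crosses AB
  edge (23,10)–(19,24): crosses AB
  edge (19,24)–(14,20): clear
  edge (14,20)–(14,0): clear
  → BLOCKED
Obstacle 2 [(1,1) (11,8) (10,18) (7,21) (1,14)]:
  edge (1,1)–(11,8): clear
  edge (11,8)–(10,18): clear
  edge (10,18)–(7,21): clear
  edge (7,21)–(1,14): clear
  edge (1,14)–(1,1): clear
  midpoint (45/2,19/2) outside
  → clear

BLOCKED by obstacle 1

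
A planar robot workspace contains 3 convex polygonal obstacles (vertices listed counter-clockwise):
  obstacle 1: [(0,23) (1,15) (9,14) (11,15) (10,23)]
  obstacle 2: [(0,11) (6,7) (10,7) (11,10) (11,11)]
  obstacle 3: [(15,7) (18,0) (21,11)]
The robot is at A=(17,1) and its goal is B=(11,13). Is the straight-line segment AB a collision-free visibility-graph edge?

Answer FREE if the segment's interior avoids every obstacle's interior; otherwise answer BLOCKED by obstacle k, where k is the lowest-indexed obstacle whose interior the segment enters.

Obstacle 1 [(0,23) (1,15) (9,14) (11,15) (10,23)]:
  edge (0,23)–(1,15): clear
  edge (1,15)–(9,14): clear
  edge (9,14)–(11,15): clear
  edge (11,15)–(10,23): clear
  edge (10,23)–(0,23): clear
  midpoint (14,7) outside
  → clear
Obstacle 2 [(0,11) (6,7) (10,7) (11,10) (11,11)]:
  edge (0,11)–(6,7): clear
  edge (6,7)–(10,7): clear
  edge (10,7)–(11,10): clear
  edge (11,10)–(11,11): clear
  edge (11,11)–(0,11): clear
  midpoint (14,7) outside
  → clear
Obstacle 3 [(15,7) (18,0) (21,11)]:
  edge (15,7)–(18,0): clear
  edge (18,0)–(21,11): clear
  edge (21,11)–(15,7): clear
  midpoint (14,7) outside
  → clear

FREE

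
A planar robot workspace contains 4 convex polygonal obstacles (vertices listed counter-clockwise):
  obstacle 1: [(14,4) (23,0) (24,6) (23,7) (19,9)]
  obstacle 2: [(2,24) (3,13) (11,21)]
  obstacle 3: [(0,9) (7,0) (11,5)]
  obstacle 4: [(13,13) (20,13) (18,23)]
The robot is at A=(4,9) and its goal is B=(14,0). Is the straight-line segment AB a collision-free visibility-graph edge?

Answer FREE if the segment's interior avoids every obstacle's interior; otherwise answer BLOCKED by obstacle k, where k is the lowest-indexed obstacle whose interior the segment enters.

Obstacle 1 [(14,4) (23,0) (24,6) (23,7) (19,9)]:
  edge (14,4)–(23,0): clear
  edge (23,0)–(24,6): clear
  edge (24,6)–(23,7): clear
  edge (23,7)–(19,9): clear
  edge (19,9)–(14,4): clear
  midpoint (9,9/2) outside
  → clear
Obstacle 2 [(2,24) (3,13) (11,21)]:
  edge (2,24)–(3,13): clear
  edge (3,13)–(11,21): clear
  edge (11,21)–(2,24): clear
  midpoint (9,9/2) outside
  → clear
Obstacle 3 [(0,9) (7,0) (11,5)]:
  edge (0,9)–(7,0): clear
  edge (7,0)–(11,5): crosses AB
  edge (11,5)–(0,9): crosses AB
  → BLOCKED
Obstacle 4 [(13,13) (20,13) (18,23)]:
  edge (13,13)–(20,13): clear
  edge (20,13)–(18,23): clear
  edge (18,23)–(13,13): clear
  midpoint (9,9/2) outside
  → clear

BLOCKED by obstacle 3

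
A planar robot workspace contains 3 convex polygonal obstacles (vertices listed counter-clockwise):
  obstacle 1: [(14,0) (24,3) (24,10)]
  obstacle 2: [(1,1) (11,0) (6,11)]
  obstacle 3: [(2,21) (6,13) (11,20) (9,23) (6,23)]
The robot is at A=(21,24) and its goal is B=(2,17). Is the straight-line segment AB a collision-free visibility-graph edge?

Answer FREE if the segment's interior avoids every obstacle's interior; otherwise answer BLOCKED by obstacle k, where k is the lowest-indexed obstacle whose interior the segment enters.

Obstacle 1 [(14,0) (24,3) (24,10)]:
  edge (14,0)–(24,3): clear
  edge (24,3)–(24,10): clear
  edge (24,10)–(14,0): clear
  midpoint (23/2,41/2) outside
  → clear
Obstacle 2 [(1,1) (11,0) (6,11)]:
  edge (1,1)–(11,0): clear
  edge (11,0)–(6,11): clear
  edge (6,11)–(1,1): clear
  midpoint (23/2,41/2) outside
  → clear
Obstacle 3 [(2,21) (6,13) (11,20) (9,23) (6,23)]:
  edge (2,21)–(6,13): crosses AB
  edge (6,13)–(11,20): clear
  edge (11,20)–(9,23): crosses AB
  edge (9,23)–(6,23): clear
  edge (6,23)–(2,21): clear
  → BLOCKED

BLOCKED by obstacle 3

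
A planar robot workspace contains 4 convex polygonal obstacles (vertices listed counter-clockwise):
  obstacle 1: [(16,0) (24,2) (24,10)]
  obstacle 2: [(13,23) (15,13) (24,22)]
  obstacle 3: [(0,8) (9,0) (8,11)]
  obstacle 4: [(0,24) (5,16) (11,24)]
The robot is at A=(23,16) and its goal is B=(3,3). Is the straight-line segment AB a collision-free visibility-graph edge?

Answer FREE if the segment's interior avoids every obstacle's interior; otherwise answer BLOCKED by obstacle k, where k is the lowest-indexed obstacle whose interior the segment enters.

BLOCKED by obstacle 3

Obstacle 1 [(16,0) (24,2) (24,10)]:
  edge (16,0)–(24,2): clear
  edge (24,2)–(24,10): clear
  edge (24,10)–(16,0): clear
  midpoint (13,19/2) outside
  → clear
Obstacle 2 [(13,23) (15,13) (24,22)]:
  edge (13,23)–(15,13): clear
  edge (15,13)–(24,22): clear
  edge (24,22)–(13,23): clear
  midpoint (13,19/2) outside
  → clear
Obstacle 3 [(0,8) (9,0) (8,11)]:
  edge (0,8)–(9,0): crosses AB
  edge (9,0)–(8,11): crosses AB
  edge (8,11)–(0,8): clear
  → BLOCKED
Obstacle 4 [(0,24) (5,16) (11,24)]:
  edge (0,24)–(5,16): clear
  edge (5,16)–(11,24): clear
  edge (11,24)–(0,24): clear
  midpoint (13,19/2) outside
  → clear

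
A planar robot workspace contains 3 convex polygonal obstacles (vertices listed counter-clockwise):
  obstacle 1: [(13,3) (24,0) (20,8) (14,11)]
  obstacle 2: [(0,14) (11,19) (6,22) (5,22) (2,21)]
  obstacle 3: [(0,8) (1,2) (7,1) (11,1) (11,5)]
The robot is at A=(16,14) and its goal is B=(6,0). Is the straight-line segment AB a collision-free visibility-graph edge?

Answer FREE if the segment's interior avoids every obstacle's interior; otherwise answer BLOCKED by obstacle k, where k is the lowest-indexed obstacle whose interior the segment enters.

Obstacle 1 [(13,3) (24,0) (20,8) (14,11)]:
  edge (13,3)–(24,0): clear
  edge (24,0)–(20,8): clear
  edge (20,8)–(14,11): clear
  edge (14,11)–(13,3): clear
  midpoint (11,7) outside
  → clear
Obstacle 2 [(0,14) (11,19) (6,22) (5,22) (2,21)]:
  edge (0,14)–(11,19): clear
  edge (11,19)–(6,22): clear
  edge (6,22)–(5,22): clear
  edge (5,22)–(2,21): clear
  edge (2,21)–(0,14): clear
  midpoint (11,7) outside
  → clear
Obstacle 3 [(0,8) (1,2) (7,1) (11,1) (11,5)]:
  edge (0,8)–(1,2): clear
  edge (1,2)–(7,1): crosses AB
  edge (7,1)–(11,1): clear
  edge (11,1)–(11,5): clear
  edge (11,5)–(0,8): crosses AB
  → BLOCKED

BLOCKED by obstacle 3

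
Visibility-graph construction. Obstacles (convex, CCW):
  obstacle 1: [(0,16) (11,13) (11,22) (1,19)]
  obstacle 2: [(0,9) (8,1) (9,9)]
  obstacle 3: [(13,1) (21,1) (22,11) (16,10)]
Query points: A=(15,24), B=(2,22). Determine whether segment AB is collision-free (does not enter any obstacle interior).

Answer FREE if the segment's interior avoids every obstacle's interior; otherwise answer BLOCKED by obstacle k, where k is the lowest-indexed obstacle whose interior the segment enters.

Obstacle 1 [(0,16) (11,13) (11,22) (1,19)]:
  edge (0,16)–(11,13): clear
  edge (11,13)–(11,22): clear
  edge (11,22)–(1,19): clear
  edge (1,19)–(0,16): clear
  midpoint (17/2,23) outside
  → clear
Obstacle 2 [(0,9) (8,1) (9,9)]:
  edge (0,9)–(8,1): clear
  edge (8,1)–(9,9): clear
  edge (9,9)–(0,9): clear
  midpoint (17/2,23) outside
  → clear
Obstacle 3 [(13,1) (21,1) (22,11) (16,10)]:
  edge (13,1)–(21,1): clear
  edge (21,1)–(22,11): clear
  edge (22,11)–(16,10): clear
  edge (16,10)–(13,1): clear
  midpoint (17/2,23) outside
  → clear

FREE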